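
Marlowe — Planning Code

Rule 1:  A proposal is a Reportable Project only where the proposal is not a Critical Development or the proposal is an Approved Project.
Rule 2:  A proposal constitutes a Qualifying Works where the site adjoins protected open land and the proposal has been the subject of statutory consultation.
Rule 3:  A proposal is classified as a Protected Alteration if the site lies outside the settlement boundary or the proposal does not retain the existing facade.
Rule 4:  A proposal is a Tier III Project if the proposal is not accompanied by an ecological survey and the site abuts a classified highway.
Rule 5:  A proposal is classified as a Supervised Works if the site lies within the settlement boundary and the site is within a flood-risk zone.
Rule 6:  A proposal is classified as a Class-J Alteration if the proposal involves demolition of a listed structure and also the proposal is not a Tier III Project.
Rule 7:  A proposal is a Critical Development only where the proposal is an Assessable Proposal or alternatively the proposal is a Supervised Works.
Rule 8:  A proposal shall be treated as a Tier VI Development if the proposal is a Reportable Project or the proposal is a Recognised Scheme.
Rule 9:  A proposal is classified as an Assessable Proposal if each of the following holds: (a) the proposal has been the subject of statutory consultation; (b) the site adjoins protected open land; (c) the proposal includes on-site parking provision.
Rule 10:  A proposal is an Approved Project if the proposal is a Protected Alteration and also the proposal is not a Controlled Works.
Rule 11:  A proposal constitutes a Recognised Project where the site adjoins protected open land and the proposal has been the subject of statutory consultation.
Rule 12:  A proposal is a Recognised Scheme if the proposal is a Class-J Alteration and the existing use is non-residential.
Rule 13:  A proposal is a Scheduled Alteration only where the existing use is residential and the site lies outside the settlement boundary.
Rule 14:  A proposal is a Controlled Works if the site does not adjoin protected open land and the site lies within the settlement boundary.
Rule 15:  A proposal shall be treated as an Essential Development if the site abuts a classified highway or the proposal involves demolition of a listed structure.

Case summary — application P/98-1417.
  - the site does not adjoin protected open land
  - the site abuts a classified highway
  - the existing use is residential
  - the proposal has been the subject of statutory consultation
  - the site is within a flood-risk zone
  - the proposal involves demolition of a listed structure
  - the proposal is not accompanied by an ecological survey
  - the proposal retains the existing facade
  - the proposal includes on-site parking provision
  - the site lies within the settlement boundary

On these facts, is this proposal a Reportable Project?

No

rule 9 — Assessable Proposal: [the proposal has been the subject of statutory consultation? yes] AND [the site adjoins protected open land? no] AND [the proposal includes on-site parking provision? yes] → not satisfied.
rule 5 — Supervised Works: [the site lies within the settlement boundary? yes] AND [the site is within a flood-risk zone? yes] → satisfied.
rule 7 — Critical Development: [Assessable Proposal (rule 9)? no] OR [Supervised Works (rule 5)? yes] → satisfied.
rule 3 — Protected Alteration: [the site lies outside the settlement boundary? no] OR [the proposal does not retain the existing facade? no] → not satisfied.
rule 14 — Controlled Works: [the site does not adjoin protected open land? yes] AND [the site lies within the settlement boundary? yes] → satisfied.
rule 10 — Approved Project: [Protected Alteration (rule 3)? no] AND [not a Controlled Works (rule 14)? no] → not satisfied.
rule 1 — Reportable Project: [not a Critical Development (rule 7)? no] OR [Approved Project (rule 10)? no] → not satisfied.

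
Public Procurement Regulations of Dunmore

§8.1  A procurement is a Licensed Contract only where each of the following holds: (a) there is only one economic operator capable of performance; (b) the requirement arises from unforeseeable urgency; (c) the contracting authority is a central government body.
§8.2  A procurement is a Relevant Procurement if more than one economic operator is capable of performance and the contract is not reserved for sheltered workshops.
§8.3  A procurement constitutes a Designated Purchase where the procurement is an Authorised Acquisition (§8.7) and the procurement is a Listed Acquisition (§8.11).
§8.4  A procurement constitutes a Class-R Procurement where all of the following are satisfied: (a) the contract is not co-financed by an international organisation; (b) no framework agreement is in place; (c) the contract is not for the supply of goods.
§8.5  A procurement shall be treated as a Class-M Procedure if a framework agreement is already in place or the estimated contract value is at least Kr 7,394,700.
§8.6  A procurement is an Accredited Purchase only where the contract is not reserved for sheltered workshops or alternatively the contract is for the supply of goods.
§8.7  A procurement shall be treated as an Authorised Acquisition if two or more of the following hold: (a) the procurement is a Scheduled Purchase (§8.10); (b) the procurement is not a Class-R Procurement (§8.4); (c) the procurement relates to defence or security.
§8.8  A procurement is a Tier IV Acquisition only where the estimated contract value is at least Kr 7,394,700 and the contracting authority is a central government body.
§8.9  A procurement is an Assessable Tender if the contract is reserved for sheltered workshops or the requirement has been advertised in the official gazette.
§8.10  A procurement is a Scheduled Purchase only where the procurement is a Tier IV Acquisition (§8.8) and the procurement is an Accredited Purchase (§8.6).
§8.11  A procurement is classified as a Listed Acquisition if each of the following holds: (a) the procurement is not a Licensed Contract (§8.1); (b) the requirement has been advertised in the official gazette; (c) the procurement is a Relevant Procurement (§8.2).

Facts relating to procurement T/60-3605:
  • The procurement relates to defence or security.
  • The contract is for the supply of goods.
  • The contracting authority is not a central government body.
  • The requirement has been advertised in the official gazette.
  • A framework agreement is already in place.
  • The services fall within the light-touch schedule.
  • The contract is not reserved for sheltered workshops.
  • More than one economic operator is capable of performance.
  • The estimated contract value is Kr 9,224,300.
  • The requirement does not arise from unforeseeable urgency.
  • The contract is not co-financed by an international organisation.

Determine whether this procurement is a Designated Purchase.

§8.8 — Tier IV Acquisition: [estimated contract value: Kr 9,224,300 ≥ Kr 7,394,700? yes] AND [the contracting authority is a central government body? no] → not satisfied.
§8.6 — Accredited Purchase: [the contract is not reserved for sheltered workshops? yes] OR [the contract is for the supply of goods? yes] → satisfied.
§8.10 — Scheduled Purchase: [Tier IV Acquisition (§8.8)? no] AND [Accredited Purchase (§8.6)? yes] → not satisfied.
§8.4 — Class-R Procurement: [the contract is not co-financed by an international organisation? yes] AND [no framework agreement is in place? no] AND [the contract is not for the supply of goods? no] → not satisfied.
§8.7 — Authorised Acquisition: Scheduled Purchase (§8.10)? no; not a Class-R Procurement (§8.4)? yes; the procurement relates to defence or security? yes — 2 of 3 hold (need ≥2) → satisfied.
§8.1 — Licensed Contract: [there is only one economic operator capable of performance? no] AND [the requirement arises from unforeseeable urgency? no] AND [the contracting authority is a central government body? no] → not satisfied.
§8.2 — Relevant Procurement: [more than one economic operator is capable of performance? yes] AND [the contract is not reserved for sheltered workshops? yes] → satisfied.
§8.11 — Listed Acquisition: [not a Licensed Contract (§8.1)? yes] AND [the requirement has been advertised in the official gazette? yes] AND [Relevant Procurement (§8.2)? yes] → satisfied.
§8.3 — Designated Purchase: [Authorised Acquisition (§8.7)? yes] AND [Listed Acquisition (§8.11)? yes] → satisfied.

Yes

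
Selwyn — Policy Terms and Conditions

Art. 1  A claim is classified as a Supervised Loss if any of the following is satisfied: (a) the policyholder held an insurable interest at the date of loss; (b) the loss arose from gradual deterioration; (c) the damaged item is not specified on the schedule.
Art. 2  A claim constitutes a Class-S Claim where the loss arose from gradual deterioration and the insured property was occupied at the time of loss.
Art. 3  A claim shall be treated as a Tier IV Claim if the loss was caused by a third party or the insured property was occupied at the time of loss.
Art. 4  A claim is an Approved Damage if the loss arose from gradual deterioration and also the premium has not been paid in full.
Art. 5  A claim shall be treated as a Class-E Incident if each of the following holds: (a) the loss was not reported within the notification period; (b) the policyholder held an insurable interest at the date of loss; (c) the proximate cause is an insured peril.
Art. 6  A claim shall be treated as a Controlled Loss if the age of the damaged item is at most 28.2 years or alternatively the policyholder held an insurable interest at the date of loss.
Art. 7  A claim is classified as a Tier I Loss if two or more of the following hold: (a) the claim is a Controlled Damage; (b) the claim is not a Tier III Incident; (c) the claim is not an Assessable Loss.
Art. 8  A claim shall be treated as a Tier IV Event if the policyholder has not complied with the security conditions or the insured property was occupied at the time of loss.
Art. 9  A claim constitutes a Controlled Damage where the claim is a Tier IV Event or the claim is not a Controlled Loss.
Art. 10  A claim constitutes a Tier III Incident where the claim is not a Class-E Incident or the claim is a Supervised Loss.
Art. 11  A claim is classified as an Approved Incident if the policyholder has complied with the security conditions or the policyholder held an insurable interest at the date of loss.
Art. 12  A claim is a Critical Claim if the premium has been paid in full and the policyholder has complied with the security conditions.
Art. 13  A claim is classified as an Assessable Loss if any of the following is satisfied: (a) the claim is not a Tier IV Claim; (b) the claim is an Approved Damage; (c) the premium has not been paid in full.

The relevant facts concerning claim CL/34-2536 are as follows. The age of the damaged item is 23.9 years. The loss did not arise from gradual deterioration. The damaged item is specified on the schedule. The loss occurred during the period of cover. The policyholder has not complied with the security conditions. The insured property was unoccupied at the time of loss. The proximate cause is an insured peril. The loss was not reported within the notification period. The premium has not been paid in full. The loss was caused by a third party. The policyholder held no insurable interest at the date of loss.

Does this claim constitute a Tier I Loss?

No

article 8 — Tier IV Event: [the policyholder has not complied with the security conditions? yes] OR [the insured property was occupied at the time of loss? no] → satisfied.
article 6 — Controlled Loss: [age of the damaged item: 23.9 years ≤ 28.2 years? yes] OR [the policyholder held an insurable interest at the date of loss? no] → satisfied.
article 9 — Controlled Damage: [Tier IV Event (article 8)? yes] OR [not a Controlled Loss (article 6)? no] → satisfied.
article 5 — Class-E Incident: [the loss was not reported within the notification period? yes] AND [the policyholder held an insurable interest at the date of loss? no] AND [the proximate cause is an insured peril? yes] → not satisfied.
article 1 — Supervised Loss: [the policyholder held an insurable interest at the date of loss? no] OR [the loss arose from gradual deterioration? no] OR [the damaged item is not specified on the schedule? no] → not satisfied.
article 10 — Tier III Incident: [not a Class-E Incident (article 5)? yes] OR [Supervised Loss (article 1)? no] → satisfied.
article 3 — Tier IV Claim: [the loss was caused by a third party? yes] OR [the insured property was occupied at the time of loss? no] → satisfied.
article 4 — Approved Damage: [the loss arose from gradual deterioration? no] AND [the premium has not been paid in full? yes] → not satisfied.
article 13 — Assessable Loss: [not a Tier IV Claim (article 3)? no] OR [Approved Damage (article 4)? no] OR [the premium has not been paid in full? yes] → satisfied.
article 7 — Tier I Loss: Controlled Damage (article 9)? yes; not a Tier III Incident (article 10)? no; not an Assessable Loss (article 13)? no — 1 of 3 hold (need ≥2) → not satisfied.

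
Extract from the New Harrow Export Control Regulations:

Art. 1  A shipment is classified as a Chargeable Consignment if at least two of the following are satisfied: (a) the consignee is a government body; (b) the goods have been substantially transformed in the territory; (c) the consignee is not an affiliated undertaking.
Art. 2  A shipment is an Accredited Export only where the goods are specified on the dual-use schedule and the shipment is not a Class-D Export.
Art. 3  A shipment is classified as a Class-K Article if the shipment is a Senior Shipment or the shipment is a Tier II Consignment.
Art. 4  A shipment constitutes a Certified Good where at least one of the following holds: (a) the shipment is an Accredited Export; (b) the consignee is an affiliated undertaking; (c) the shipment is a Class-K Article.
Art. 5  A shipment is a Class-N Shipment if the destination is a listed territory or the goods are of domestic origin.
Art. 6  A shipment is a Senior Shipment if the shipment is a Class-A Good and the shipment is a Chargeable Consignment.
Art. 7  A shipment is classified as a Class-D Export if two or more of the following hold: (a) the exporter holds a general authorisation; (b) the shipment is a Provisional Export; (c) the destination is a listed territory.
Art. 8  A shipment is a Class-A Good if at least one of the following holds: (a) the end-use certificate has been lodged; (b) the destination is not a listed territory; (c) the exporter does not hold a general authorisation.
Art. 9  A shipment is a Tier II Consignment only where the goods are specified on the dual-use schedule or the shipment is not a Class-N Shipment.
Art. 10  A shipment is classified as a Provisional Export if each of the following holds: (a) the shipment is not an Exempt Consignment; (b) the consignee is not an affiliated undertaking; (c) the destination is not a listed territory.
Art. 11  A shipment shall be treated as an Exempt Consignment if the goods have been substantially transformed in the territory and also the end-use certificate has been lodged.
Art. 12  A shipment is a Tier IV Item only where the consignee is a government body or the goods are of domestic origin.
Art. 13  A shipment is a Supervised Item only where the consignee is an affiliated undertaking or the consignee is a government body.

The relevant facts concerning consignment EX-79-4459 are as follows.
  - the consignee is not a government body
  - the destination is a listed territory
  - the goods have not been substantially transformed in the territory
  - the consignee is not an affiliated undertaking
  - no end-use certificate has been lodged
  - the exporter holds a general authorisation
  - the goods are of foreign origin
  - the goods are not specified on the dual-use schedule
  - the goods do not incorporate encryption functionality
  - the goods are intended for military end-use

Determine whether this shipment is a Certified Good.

No

article 11 — Exempt Consignment: [the goods have been substantially transformed in the territory? no] AND [the end-use certificate has been lodged? no] → not satisfied.
article 10 — Provisional Export: [not an Exempt Consignment (article 11)? yes] AND [the consignee is not an affiliated undertaking? yes] AND [the destination is not a listed territory? no] → not satisfied.
article 7 — Class-D Export: the exporter holds a general authorisation? yes; Provisional Export (article 10)? no; the destination is a listed territory? yes — 2 of 3 hold (need ≥2) → satisfied.
article 2 — Accredited Export: [the goods are specified on the dual-use schedule? no] AND [not a Class-D Export (article 7)? no] → not satisfied.
article 8 — Class-A Good: [the end-use certificate has been lodged? no] OR [the destination is not a listed territory? no] OR [the exporter does not hold a general authorisation? no] → not satisfied.
article 1 — Chargeable Consignment: the consignee is a government body? no; the goods have been substantially transformed in the territory? no; the consignee is not an affiliated undertaking? yes — 1 of 3 hold (need ≥2) → not satisfied.
article 6 — Senior Shipment: [Class-A Good (article 8)? no] AND [Chargeable Consignment (article 1)? no] → not satisfied.
article 5 — Class-N Shipment: [the destination is a listed territory? yes] OR [the goods are of domestic origin? no] → satisfied.
article 9 — Tier II Consignment: [the goods are specified on the dual-use schedule? no] OR [not a Class-N Shipment (article 5)? no] → not satisfied.
article 3 — Class-K Article: [Senior Shipment (article 6)? no] OR [Tier II Consignment (article 9)? no] → not satisfied.
article 4 — Certified Good: [Accredited Export (article 2)? no] OR [the consignee is an affiliated undertaking? no] OR [Class-K Article (article 3)? no] → not satisfied.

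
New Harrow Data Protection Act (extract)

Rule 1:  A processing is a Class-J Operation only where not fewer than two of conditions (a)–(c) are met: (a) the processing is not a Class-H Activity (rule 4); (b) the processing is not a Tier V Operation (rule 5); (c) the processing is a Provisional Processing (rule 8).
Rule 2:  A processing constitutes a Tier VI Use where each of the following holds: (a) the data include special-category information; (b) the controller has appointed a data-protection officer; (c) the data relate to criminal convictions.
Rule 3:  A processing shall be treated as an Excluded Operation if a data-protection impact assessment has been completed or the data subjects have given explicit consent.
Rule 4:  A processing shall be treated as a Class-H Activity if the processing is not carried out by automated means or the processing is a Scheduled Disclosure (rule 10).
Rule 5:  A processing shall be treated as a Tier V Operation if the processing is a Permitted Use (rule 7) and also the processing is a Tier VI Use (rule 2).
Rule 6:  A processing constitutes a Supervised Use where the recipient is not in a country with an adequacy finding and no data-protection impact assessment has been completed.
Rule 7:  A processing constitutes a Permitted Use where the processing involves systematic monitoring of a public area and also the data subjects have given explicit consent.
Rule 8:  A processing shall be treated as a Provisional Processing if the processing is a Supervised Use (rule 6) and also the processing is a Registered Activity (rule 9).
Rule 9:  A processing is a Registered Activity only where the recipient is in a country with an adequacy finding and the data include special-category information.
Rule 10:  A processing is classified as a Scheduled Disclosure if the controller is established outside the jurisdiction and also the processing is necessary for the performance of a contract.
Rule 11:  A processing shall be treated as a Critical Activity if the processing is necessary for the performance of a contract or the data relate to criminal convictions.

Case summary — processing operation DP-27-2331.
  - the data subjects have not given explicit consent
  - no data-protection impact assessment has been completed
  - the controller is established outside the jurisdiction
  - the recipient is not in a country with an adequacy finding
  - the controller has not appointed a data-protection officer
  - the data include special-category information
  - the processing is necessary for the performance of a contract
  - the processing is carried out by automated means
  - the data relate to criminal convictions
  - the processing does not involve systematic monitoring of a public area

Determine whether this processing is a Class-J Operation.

rule 10 — Scheduled Disclosure: [the controller is established outside the jurisdiction? yes] AND [the processing is necessary for the performance of a contract? yes] → satisfied.
rule 4 — Class-H Activity: [the processing is not carried out by automated means? no] OR [Scheduled Disclosure (rule 10)? yes] → satisfied.
rule 7 — Permitted Use: [the processing involves systematic monitoring of a public area? no] AND [the data subjects have given explicit consent? no] → not satisfied.
rule 2 — Tier VI Use: [the data include special-category information? yes] AND [the controller has appointed a data-protection officer? no] AND [the data relate to criminal convictions? yes] → not satisfied.
rule 5 — Tier V Operation: [Permitted Use (rule 7)? no] AND [Tier VI Use (rule 2)? no] → not satisfied.
rule 6 — Supervised Use: [the recipient is not in a country with an adequacy finding? yes] AND [no data-protection impact assessment has been completed? yes] → satisfied.
rule 9 — Registered Activity: [the recipient is in a country with an adequacy finding? no] AND [the data include special-category information? yes] → not satisfied.
rule 8 — Provisional Processing: [Supervised Use (rule 6)? yes] AND [Registered Activity (rule 9)? no] → not satisfied.
rule 1 — Class-J Operation: not a Class-H Activity (rule 4)? no; not a Tier V Operation (rule 5)? yes; Provisional Processing (rule 8)? no — 1 of 3 hold (need ≥2) → not satisfied.

No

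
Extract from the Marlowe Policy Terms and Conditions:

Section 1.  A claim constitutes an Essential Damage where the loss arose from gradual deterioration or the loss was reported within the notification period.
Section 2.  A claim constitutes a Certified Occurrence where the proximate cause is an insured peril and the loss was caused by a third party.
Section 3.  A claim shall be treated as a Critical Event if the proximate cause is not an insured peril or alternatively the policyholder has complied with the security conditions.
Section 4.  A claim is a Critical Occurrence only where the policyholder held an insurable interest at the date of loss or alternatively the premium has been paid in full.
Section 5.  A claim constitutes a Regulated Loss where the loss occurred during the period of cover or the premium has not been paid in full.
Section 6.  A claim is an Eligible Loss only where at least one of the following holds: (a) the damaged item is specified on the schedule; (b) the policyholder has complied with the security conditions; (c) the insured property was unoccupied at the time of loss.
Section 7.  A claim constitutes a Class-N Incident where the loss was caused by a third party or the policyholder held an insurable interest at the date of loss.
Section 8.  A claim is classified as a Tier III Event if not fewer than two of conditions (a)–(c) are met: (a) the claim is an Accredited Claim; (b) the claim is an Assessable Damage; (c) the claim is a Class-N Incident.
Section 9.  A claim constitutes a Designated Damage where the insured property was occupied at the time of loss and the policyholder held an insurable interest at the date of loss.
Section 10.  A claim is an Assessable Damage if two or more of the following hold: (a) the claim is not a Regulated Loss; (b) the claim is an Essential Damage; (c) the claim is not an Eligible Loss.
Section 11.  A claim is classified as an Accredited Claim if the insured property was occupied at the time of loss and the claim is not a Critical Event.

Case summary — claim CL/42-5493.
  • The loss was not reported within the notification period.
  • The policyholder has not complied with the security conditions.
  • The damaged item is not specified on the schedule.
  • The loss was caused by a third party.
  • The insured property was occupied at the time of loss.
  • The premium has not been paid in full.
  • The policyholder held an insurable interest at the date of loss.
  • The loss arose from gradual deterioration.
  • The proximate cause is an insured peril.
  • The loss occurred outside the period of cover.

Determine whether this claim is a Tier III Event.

section 3 — Critical Event: [the proximate cause is not an insured peril? no] OR [the policyholder has complied with the security conditions? no] → not satisfied.
section 11 — Accredited Claim: [the insured property was occupied at the time of loss? yes] AND [not a Critical Event (section 3)? yes] → satisfied.
section 5 — Regulated Loss: [the loss occurred during the period of cover? no] OR [the premium has not been paid in full? yes] → satisfied.
section 1 — Essential Damage: [the loss arose from gradual deterioration? yes] OR [the loss was reported within the notification period? no] → satisfied.
section 6 — Eligible Loss: [the damaged item is specified on the schedule? no] OR [the policyholder has complied with the security conditions? no] OR [the insured property was unoccupied at the time of loss? no] → not satisfied.
section 10 — Assessable Damage: not a Regulated Loss (section 5)? no; Essential Damage (section 1)? yes; not an Eligible Loss (section 6)? yes — 2 of 3 hold (need ≥2) → satisfied.
section 7 — Class-N Incident: [the loss was caused by a third party? yes] OR [the policyholder held an insurable interest at the date of loss? yes] → satisfied.
section 8 — Tier III Event: Accredited Claim (section 11)? yes; Assessable Damage (section 10)? yes; Class-N Incident (section 7)? yes — 3 of 3 hold (need ≥2) → satisfied.

Yes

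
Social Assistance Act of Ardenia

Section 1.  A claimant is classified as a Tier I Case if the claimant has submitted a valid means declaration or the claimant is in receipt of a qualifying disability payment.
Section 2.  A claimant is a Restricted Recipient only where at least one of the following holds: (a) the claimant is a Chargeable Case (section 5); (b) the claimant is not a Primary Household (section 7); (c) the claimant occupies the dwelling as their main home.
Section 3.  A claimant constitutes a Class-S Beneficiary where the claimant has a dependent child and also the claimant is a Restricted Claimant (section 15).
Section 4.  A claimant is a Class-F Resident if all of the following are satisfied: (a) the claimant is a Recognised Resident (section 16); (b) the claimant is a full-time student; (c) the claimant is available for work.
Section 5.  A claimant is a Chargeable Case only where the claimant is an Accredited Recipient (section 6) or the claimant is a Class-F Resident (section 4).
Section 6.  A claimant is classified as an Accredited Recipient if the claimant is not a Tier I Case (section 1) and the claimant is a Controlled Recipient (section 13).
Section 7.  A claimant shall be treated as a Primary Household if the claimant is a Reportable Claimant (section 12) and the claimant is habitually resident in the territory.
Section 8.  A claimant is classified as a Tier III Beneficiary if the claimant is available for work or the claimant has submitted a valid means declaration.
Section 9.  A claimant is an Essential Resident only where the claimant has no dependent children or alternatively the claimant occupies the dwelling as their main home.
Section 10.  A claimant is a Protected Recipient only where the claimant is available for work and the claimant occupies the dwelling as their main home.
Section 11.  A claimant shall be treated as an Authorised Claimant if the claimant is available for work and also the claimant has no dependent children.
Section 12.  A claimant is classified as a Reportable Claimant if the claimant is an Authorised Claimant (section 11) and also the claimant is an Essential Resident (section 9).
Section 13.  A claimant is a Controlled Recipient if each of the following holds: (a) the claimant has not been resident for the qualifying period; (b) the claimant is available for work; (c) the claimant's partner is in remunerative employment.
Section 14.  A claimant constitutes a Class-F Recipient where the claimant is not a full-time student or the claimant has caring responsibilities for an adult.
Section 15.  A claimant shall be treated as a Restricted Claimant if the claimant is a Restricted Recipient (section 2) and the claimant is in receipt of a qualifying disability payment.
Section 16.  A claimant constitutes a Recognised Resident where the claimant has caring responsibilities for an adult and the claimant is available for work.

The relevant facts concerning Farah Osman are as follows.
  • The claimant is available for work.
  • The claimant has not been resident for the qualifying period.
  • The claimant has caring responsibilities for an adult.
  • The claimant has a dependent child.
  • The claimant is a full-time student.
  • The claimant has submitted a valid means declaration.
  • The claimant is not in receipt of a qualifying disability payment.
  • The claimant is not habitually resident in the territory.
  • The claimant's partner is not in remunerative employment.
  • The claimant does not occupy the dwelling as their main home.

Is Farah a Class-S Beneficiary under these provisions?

No

section 1 — Tier I Case: [the claimant has submitted a valid means declaration? yes] OR [the claimant is in receipt of a qualifying disability payment? no] → satisfied.
section 13 — Controlled Recipient: [the claimant has not been resident for the qualifying period? yes] AND [the claimant is available for work? yes] AND [the claimant's partner is in remunerative employment? no] → not satisfied.
section 6 — Accredited Recipient: [not a Tier I Case (section 1)? no] AND [Controlled Recipient (section 13)? no] → not satisfied.
section 16 — Recognised Resident: [the claimant has caring responsibilities for an adult? yes] AND [the claimant is available for work? yes] → satisfied.
section 4 — Class-F Resident: [Recognised Resident (section 16)? yes] AND [the claimant is a full-time student? yes] AND [the claimant is available for work? yes] → satisfied.
section 5 — Chargeable Case: [Accredited Recipient (section 6)? no] OR [Class-F Resident (section 4)? yes] → satisfied.
section 11 — Authorised Claimant: [the claimant is available for work? yes] AND [the claimant has no dependent children? no] → not satisfied.
section 9 — Essential Resident: [the claimant has no dependent children? no] OR [the claimant occupies the dwelling as their main home? no] → not satisfied.
section 12 — Reportable Claimant: [Authorised Claimant (section 11)? no] AND [Essential Resident (section 9)? no] → not satisfied.
section 7 — Primary Household: [Reportable Claimant (section 12)? no] AND [the claimant is habitually resident in the territory? no] → not satisfied.
section 2 — Restricted Recipient: [Chargeable Case (section 5)? yes] OR [not a Primary Household (section 7)? yes] OR [the claimant occupies the dwelling as their main home? no] → satisfied.
section 15 — Restricted Claimant: [Restricted Recipient (section 2)? yes] AND [the claimant is in receipt of a qualifying disability payment? no] → not satisfied.
section 3 — Class-S Beneficiary: [the claimant has a dependent child? yes] AND [Restricted Claimant (section 15)? no] → not satisfied.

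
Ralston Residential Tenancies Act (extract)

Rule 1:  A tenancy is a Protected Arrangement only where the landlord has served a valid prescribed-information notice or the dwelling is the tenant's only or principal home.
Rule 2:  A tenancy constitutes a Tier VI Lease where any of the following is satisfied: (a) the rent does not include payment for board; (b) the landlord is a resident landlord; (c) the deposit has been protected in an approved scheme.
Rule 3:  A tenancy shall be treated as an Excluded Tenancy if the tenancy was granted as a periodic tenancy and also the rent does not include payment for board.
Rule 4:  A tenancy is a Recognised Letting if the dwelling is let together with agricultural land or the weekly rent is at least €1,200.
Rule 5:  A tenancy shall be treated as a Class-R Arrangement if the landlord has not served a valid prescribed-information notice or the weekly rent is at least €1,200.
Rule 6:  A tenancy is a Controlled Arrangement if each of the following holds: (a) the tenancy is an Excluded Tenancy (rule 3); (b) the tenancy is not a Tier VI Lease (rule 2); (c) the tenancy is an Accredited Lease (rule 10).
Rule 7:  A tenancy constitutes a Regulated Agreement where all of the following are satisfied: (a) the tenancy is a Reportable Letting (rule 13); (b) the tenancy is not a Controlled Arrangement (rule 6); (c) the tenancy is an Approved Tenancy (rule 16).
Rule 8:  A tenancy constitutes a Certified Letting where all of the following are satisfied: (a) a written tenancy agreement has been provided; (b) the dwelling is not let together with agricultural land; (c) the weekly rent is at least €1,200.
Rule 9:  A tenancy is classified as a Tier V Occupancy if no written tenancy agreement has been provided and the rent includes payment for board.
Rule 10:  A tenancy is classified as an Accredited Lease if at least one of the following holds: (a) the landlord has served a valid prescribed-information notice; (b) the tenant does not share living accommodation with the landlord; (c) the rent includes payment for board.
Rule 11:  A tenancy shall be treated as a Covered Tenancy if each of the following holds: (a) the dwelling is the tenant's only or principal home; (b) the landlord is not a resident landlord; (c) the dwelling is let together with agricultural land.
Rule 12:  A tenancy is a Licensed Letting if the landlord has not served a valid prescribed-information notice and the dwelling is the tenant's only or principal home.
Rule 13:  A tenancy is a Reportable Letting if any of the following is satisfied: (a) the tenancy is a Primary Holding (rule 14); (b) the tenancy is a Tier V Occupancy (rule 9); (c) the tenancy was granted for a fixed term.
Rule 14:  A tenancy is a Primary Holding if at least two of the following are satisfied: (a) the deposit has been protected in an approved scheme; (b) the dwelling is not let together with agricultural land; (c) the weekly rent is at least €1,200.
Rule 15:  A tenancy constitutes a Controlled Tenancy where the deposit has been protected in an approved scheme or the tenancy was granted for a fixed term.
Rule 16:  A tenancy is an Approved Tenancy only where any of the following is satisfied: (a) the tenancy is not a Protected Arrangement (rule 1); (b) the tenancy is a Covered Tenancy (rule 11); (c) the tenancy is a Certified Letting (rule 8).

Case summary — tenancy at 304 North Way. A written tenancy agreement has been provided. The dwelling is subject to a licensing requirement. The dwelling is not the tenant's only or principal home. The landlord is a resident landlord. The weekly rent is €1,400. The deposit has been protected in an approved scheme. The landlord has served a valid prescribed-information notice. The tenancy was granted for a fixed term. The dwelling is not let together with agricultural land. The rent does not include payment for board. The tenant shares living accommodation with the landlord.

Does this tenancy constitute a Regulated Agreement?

Yes

rule 14 — Primary Holding: the deposit has been protected in an approved scheme? yes; the dwelling is not let together with agricultural land? yes; weekly rent: €1,400 ≥ €1,200? yes — 3 of 3 hold (need ≥2) → satisfied.
rule 9 — Tier V Occupancy: [no written tenancy agreement has been provided? no] AND [the rent includes payment for board? no] → not satisfied.
rule 13 — Reportable Letting: [Primary Holding (rule 14)? yes] OR [Tier V Occupancy (rule 9)? no] OR [the tenancy was granted for a fixed term? yes] → satisfied.
rule 3 — Excluded Tenancy: [the tenancy was granted as a periodic tenancy? no] AND [the rent does not include payment for board? yes] → not satisfied.
rule 2 — Tier VI Lease: [the rent does not include payment for board? yes] OR [the landlord is a resident landlord? yes] OR [the deposit has been protected in an approved scheme? yes] → satisfied.
rule 10 — Accredited Lease: [the landlord has served a valid prescribed-information notice? yes] OR [the tenant does not share living accommodation with the landlord? no] OR [the rent includes payment for board? no] → satisfied.
rule 6 — Controlled Arrangement: [Excluded Tenancy (rule 3)? no] AND [not a Tier VI Lease (rule 2)? no] AND [Accredited Lease (rule 10)? yes] → not satisfied.
rule 1 — Protected Arrangement: [the landlord has served a valid prescribed-information notice? yes] OR [the dwelling is the tenant's only or principal home? no] → satisfied.
rule 11 — Covered Tenancy: [the dwelling is the tenant's only or principal home? no] AND [the landlord is not a resident landlord? no] AND [the dwelling is let together with agricultural land? no] → not satisfied.
rule 8 — Certified Letting: [a written tenancy agreement has been provided? yes] AND [the dwelling is not let together with agricultural land? yes] AND [weekly rent: €1,400 ≥ €1,200? yes] → satisfied.
rule 16 — Approved Tenancy: [not a Protected Arrangement (rule 1)? no] OR [Covered Tenancy (rule 11)? no] OR [Certified Letting (rule 8)? yes] → satisfied.
rule 7 — Regulated Agreement: [Reportable Letting (rule 13)? yes] AND [not a Controlled Arrangement (rule 6)? yes] AND [Approved Tenancy (rule 16)? yes] → satisfied.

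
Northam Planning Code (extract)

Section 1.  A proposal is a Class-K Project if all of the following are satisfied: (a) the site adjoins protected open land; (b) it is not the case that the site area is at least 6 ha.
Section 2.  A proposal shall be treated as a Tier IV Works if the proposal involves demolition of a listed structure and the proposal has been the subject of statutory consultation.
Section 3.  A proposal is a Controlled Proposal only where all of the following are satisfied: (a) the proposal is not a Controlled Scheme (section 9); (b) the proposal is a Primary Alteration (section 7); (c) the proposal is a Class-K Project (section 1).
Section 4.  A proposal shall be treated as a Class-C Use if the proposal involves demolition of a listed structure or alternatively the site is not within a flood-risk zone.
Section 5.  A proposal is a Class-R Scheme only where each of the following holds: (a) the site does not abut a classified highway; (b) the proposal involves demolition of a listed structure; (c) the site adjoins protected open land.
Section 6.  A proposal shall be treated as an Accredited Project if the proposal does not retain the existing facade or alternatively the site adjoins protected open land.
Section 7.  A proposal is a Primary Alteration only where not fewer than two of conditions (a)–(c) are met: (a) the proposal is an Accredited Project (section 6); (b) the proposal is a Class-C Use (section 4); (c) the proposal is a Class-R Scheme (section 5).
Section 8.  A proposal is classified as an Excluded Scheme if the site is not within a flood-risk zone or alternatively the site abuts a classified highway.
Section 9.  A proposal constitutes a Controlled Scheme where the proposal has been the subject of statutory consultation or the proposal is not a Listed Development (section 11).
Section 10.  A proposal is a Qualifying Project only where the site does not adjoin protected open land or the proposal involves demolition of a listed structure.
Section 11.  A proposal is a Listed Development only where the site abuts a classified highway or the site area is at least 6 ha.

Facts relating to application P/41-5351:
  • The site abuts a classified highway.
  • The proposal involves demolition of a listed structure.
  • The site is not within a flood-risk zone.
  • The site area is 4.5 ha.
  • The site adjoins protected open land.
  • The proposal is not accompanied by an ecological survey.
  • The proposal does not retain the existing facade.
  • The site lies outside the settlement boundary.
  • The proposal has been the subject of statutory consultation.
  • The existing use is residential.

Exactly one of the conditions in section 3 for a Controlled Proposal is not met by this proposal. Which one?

Under section 11: the site abuts a classified highway? yes; or site area: 4.5 ha ≥ 6 ha? no. So the proposal is a Listed Development.
Under section 9: the proposal has been the subject of statutory consultation? yes; or not a Listed Development (section 11)? no. So the proposal is a Controlled Scheme.
Under section 6: the proposal does not retain the existing facade? yes; or the site adjoins protected open land? yes. So the proposal is an Accredited Project.
Under section 4: the proposal involves demolition of a listed structure? yes; or the site is not within a flood-risk zone? yes. So the proposal is a Class-C Use.
Under section 5: the site does not abut a classified highway? no; and the proposal involves demolition of a listed structure? yes; and the site adjoins protected open land? yes. So the proposal is not a Class-R Scheme.
Under section 7: Accredited Project (section 6)? yes; Class-C Use (section 4)? yes; Class-R Scheme (section 5)? no — 2 of 3 hold (need ≥2) → satisfied.
Under section 1: the site adjoins protected open land? yes; and site area: 4.5 ha ≥ 6 ha? no, so negated condition yes. So the proposal is a Class-K Project.
Under section 3: not a Controlled Scheme (section 9)? no; and Primary Alteration (section 7)? yes; and Class-K Project (section 1)? yes. So the proposal is not a Controlled Proposal.

Controlled Scheme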